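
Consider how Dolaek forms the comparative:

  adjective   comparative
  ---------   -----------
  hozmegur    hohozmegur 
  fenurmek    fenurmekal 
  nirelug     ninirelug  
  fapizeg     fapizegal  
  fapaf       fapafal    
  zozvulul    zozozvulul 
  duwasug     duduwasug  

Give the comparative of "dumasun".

nirelug and fapizeg both end in -g yet inflect differently (ninirelug, fapizegal), so the final letter is not what conditions the rule; the last vowel is.
"dumasun" has last vowel 'u'. The stems whose last vowel is 'u' (hozmegur → hohozmegur, zozvulul → zozozvulul, nirelug → ninirelug) repeat the first consonant+vowel as a prefix.
The other pattern: stems whose last vowel is 'a' or 'e' add -al.
So dumasun → dudumasun.

dudumasun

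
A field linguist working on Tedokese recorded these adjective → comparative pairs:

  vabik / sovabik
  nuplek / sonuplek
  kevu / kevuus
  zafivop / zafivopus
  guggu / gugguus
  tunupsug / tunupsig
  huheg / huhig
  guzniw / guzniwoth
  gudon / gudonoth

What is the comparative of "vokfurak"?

kevu and tunupsug both have last vowel 'u' yet inflect differently (kevuus, tunupsig), so the last vowel is not what conditions the rule; the final letter is.
"vokfurak" ends in -k. The stems ending in -k (vabik → sovabik, nuplek → sonuplek) add the prefix so-.
The other patterns: stems ending in -p or -u add -us; stems ending in -g change the last vowel to 'i'; stems ending in -n or -w add -oth.
So vokfurak → sovokfurak.

sovokfurak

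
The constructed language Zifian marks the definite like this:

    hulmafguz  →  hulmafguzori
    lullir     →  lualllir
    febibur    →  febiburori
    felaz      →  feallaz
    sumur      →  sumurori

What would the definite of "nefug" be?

"nefug" has last vowel 'u'. The stems whose last vowel is 'u' (sumur → sumurori, febibur → febiburori, hulmafguz → hulmafguzori) add -ori.
The other pattern: stems whose last vowel is 'a' or 'i' insert -al- after the first vowel.
So nefug → nefugori.

nefugori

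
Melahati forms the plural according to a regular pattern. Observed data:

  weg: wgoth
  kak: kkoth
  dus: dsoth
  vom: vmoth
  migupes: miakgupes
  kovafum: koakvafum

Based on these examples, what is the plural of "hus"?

dus and migupes both end in -s yet inflect differently (dsoth, miakgupes), so the final letter is not what conditions the rule; the number of vowels is.
"hus" has 1 vowel. The stems with 1 vowel (weg → wgoth, kak → kkoth, dus → dsoth) delete the last vowel and add -oth.
The other pattern: stems with 3 vowels insert -ak- after the first vowel.
So hus → hsoth.

hsoth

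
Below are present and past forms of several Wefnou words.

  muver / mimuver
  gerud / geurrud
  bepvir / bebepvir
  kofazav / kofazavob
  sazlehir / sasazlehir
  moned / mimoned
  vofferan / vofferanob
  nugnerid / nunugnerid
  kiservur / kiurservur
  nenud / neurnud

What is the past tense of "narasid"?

sazlehir and kiservur both end in -r yet inflect differently (sasazlehir, kiurservur), so the final letter is not what conditions the rule; the last vowel is.
"narasid" has last vowel 'i'. The stems whose last vowel is 'i' (sazlehir → sasazlehir, bepvir → bebepvir, nugnerid → nunugnerid) repeat the first consonant+vowel as a prefix.
The other patterns: stems whose last vowel is 'u' insert -ur- after the first vowel; stems whose last vowel is 'e' add the prefix mi-; stems whose last vowel is 'a' add -ob.
So narasid → nanarasid.

nanarasid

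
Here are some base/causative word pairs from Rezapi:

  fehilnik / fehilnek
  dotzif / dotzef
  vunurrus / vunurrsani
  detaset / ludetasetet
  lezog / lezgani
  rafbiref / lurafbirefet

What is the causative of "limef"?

lulimefet

rafbiref and dotzif both end in -f yet inflect differently (lurafbirefet, dotzef), so the final letter is not what conditions the rule; the last vowel is.
"limef" has last vowel 'e'. The stems whose last vowel is 'e' (detaset → ludetasetet, rafbiref → lurafbirefet) add lu- … -et around the stem.
So limef → lulimefet.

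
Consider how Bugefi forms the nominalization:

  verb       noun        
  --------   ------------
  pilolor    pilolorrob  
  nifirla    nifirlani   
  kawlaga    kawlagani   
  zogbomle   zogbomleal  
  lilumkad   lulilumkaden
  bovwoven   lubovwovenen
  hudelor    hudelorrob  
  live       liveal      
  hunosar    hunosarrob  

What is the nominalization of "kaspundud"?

nifirla and hunosar both have last vowel 'a' yet inflect differently (nifirlani, hunosarrob), so the last vowel is not what conditions the rule; the final letter is.
"kaspundud" ends in -d. The one such stem in the data (lilumkad → lulilumkaden) adds lu- … -en around the stem, so the same rule applies.
So kaspundud → lukaspunduden.

lukaspunduden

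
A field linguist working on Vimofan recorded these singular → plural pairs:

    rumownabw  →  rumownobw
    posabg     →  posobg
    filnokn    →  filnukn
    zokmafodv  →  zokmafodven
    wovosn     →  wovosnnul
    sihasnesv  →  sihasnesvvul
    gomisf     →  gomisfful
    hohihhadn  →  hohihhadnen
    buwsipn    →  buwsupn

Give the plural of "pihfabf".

"pihfabf" has second-to-last letter 'b'. The stems whose second-to-last letter is 'b' (rumownabw → rumownobw, posabg → posobg) change the last vowel to 'o'.
So pihfabf → pihfobf.

pihfobf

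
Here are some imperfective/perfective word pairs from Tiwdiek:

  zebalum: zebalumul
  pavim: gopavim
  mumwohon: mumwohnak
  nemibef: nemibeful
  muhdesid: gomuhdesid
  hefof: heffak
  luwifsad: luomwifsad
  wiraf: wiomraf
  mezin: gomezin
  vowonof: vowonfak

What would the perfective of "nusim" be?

gonusim

"nusim" has last vowel 'i'. The stems whose last vowel is 'i' (muhdesid → gomuhdesid, mezin → gomezin, pavim → gopavim) add the prefix go-.
So nusim → gonusim.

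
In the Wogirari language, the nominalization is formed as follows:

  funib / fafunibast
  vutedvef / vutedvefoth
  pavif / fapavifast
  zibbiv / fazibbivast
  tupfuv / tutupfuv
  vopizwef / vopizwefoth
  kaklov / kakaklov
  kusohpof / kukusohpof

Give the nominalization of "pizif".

"pizif" has last vowel 'i'. The stems whose last vowel is 'i' (zibbiv → fazibbivast, pavif → fapavifast, funib → fafunibast) add fa- … -ast around the stem.
The other patterns: stems whose last vowel is 'e' add -oth; stems whose last vowel is 'o' or 'u' repeat the first consonant+vowel as a prefix.
So pizif → fapizifast.

fapizifast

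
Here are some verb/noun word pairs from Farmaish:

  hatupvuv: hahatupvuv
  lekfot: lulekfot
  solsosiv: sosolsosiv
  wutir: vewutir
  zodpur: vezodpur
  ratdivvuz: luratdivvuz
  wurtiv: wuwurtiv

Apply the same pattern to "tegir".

vetegir

wutir and solsosiv both have last vowel 'i' yet inflect differently (vewutir, sosolsosiv), so the last vowel is not what conditions the rule; the final letter is.
"tegir" ends in -r. The stems ending in -r (zodpur → vezodpur, wutir → vewutir) add the prefix ve-.
So tegir → vetegir.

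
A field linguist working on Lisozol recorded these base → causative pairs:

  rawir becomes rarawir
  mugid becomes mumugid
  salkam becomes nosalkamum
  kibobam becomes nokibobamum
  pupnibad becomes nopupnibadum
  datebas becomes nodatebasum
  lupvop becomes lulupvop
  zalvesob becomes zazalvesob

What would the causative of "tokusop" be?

pupnibad and mugid both end in -d yet inflect differently (nopupnibadum, mumugid), so the final letter is not what conditions the rule; the last vowel is.
"tokusop" has last vowel 'o'. The stems whose last vowel is 'o' (lupvop → lulupvop, zalvesob → zazalvesob) repeat the first consonant+vowel as a prefix.
So tokusop → totokusop.

totokusop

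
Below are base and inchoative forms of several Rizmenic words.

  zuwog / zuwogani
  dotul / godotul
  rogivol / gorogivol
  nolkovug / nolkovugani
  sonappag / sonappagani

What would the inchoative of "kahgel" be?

gokahgel

zuwog and rogivol both have last vowel 'o' yet inflect differently (zuwogani, gorogivol), so the last vowel is not what conditions the rule; the final letter is.
"kahgel" ends in -l. The stems ending in -l (rogivol → gorogivol, dotul → godotul) add the prefix go-.
The other pattern: stems ending in -g add -ani.
So kahgel → gokahgel.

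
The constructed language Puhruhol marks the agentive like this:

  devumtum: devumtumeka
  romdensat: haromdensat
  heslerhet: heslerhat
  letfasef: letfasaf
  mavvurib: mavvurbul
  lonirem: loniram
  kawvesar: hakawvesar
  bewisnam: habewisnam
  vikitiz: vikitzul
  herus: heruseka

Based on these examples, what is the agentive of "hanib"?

lonirem and devumtum both end in -m yet inflect differently (loniram, devumtumeka), so the final letter is not what conditions the rule; the last vowel is.
"hanib" has last vowel 'i'. The stems whose last vowel is 'i' (vikitiz → vikitzul, mavvurib → mavvurbul) delete the last vowel and add -ul.
So hanib → hanbul.

hanbul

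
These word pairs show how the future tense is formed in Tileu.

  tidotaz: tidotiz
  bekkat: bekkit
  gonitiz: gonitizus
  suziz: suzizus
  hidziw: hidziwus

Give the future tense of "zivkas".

tidotaz and gonitiz both end in -z yet inflect differently (tidotiz, gonitizus), so the final letter is not what conditions the rule; the last vowel is.
"zivkas" has last vowel 'a'. The stems whose last vowel is 'a' (tidotaz → tidotiz, bekkat → bekkit) change the last vowel to 'i'.
So zivkas → zivkis.

zivkis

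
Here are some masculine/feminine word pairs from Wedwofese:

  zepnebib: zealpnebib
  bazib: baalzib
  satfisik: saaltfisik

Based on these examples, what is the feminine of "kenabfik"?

Every pair shown (zepnebib → zealpnebib, bazib → baalzib, satfisik → saaltfisik) follows the same rule: insert -al- after the first vowel.
So kenabfik → kealnabfik.

kealnabfik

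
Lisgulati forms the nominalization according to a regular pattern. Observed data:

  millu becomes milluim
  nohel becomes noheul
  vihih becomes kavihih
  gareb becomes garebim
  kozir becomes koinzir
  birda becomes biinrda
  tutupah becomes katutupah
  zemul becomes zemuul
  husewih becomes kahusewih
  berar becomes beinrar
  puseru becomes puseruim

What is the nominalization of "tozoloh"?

tutupah and berar both have last vowel 'a' yet inflect differently (katutupah, beinrar), so the last vowel is not what conditions the rule; the final letter is.
"tozoloh" ends in -h. The stems ending in -h (husewih → kahusewih, vihih → kavihih, tutupah → katutupah) add the prefix ka-.
So tozoloh → katozoloh.

katozoloh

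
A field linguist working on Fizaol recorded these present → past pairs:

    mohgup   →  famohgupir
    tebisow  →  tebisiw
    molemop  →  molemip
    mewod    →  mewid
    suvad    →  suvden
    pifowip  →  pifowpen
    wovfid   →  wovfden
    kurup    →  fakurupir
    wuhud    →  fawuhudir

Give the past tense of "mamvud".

famamvudir

"mamvud" has last vowel 'u'. The stems whose last vowel is 'u' (mohgup → famohgupir, kurup → fakurupir, wuhud → fawuhudir) add fa- … -ir around the stem.
So mamvud → famamvudir.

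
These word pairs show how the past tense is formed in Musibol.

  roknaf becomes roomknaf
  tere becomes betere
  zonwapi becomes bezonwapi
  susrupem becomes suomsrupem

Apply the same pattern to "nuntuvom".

nuomntuvom

tere and susrupem both have last vowel 'e' yet inflect differently (betere, suomsrupem), so the last vowel is not what conditions the rule; whether the stem ends in a vowel or a consonant is.
"nuntuvom" ends in a consonant. The stems ending in a consonant (roknaf → roomknaf, susrupem → suomsrupem) insert -om- after the first vowel.
The other pattern: stems ending in a vowel add the prefix be-.
So nuntuvom → nuomntuvom.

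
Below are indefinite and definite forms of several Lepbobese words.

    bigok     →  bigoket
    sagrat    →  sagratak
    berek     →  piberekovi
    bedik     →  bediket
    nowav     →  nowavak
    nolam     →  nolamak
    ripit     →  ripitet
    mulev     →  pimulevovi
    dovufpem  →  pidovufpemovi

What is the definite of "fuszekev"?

nolam and dovufpem both end in -m yet inflect differently (nolamak, pidovufpemovi), so the final letter is not what conditions the rule; the last vowel is.
"fuszekev" has last vowel 'e'. The stems whose last vowel is 'e' (dovufpem → pidovufpemovi, berek → piberekovi, mulev → pimulevovi) add pi- … -ovi around the stem.
So fuszekev → pifuszekevovi.

pifuszekevovi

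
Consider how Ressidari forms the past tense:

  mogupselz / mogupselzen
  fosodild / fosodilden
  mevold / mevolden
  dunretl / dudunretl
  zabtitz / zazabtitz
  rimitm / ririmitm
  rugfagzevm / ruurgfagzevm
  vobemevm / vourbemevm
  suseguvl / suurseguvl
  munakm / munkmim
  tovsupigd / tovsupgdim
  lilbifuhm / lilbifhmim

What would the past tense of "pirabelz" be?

mogupselz and zabtitz both end in -z yet inflect differently (mogupselzen, zazabtitz), so the final letter is not what conditions the rule; the second-to-last letter is.
"pirabelz" has second-to-last letter 'l'. The stems whose second-to-last letter is 'l' (mogupselz → mogupselzen, fosodild → fosodilden, mevold → mevolden) add -en.
So pirabelz → pirabelzen.

pirabelzen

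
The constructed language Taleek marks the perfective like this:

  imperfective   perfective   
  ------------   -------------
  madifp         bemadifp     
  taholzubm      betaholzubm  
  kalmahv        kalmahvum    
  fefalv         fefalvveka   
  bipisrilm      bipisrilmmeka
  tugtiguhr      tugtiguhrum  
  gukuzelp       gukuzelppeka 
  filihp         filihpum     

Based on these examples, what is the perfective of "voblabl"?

bevoblabl

kalmahv and fefalv both end in -v yet inflect differently (kalmahvum, fefalvveka), so the final letter is not what conditions the rule; the second-to-last letter is.
"voblabl" has second-to-last letter 'b'. The one such stem in the data (taholzubm → betaholzubm) adds the prefix be-, so the same rule applies.
The other patterns: stems whose second-to-last letter is 'h' add -um; stems whose second-to-last letter is 'l' double the final consonant and add -eka.
So voblabl → bevoblabl.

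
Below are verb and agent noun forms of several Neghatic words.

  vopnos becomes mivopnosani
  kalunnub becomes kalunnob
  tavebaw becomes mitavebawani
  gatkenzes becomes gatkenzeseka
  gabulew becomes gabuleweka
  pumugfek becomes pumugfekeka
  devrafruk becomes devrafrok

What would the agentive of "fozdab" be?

"fozdab" has last vowel 'a'. The one such stem in the data (tavebaw → mitavebawani) adds mi- … -ani around the stem, so the same rule applies.
The other patterns: stems whose last vowel is 'u' change the last vowel to 'o'; stems whose last vowel is 'e' add -eka.
So fozdab → mifozdabani.

mifozdabani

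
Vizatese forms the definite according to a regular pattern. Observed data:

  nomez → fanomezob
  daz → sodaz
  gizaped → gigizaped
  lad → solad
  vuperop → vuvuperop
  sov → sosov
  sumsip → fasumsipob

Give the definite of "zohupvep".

daz and nomez both end in -z yet inflect differently (sodaz, fanomezob), so the final letter is not what conditions the rule; the number of vowels is.
"zohupvep" has 3 vowels. The stems with 3 vowels (vuperop → vuvuperop, gizaped → gigizaped) repeat the first consonant+vowel as a prefix.
The other patterns: stems with 1 vowel add the prefix so-; stems with 2 vowels add fa- … -ob around the stem.
So zohupvep → zozohupvep.

zozohupvep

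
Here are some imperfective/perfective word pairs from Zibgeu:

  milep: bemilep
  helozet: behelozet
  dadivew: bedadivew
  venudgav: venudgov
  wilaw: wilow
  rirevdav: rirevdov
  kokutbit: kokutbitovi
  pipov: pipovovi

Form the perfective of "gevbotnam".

gevbotnom

dadivew and wilaw both end in -w yet inflect differently (bedadivew, wilow), so the final letter is not what conditions the rule; the last vowel is.
"gevbotnam" has last vowel 'a'. The stems whose last vowel is 'a' (venudgav → venudgov, wilaw → wilow, rirevdav → rirevdov) change the last vowel to 'o'.
The other patterns: stems whose last vowel is 'e' add the prefix be-; stems whose last vowel is 'i' or 'o' add -ovi.
So gevbotnam → gevbotnom.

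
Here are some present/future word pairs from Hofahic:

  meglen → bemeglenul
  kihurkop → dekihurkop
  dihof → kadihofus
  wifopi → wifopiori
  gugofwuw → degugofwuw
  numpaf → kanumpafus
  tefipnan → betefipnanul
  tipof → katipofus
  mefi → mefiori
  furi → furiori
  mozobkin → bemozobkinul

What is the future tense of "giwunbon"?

begiwunbonul

"giwunbon" ends in -n. The stems ending in -n (mozobkin → bemozobkinul, meglen → bemeglenul, tefipnan → betefipnanul) add be- … -ul around the stem.
So giwunbon → begiwunbonul.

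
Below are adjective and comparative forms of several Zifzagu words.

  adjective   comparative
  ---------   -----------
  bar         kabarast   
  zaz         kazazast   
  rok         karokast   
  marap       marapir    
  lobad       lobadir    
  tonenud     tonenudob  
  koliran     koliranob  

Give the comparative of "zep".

kazepast

lobad and tonenud both end in -d yet inflect differently (lobadir, tonenudob), so the final letter is not what conditions the rule; the number of vowels is.
"zep" has 1 vowel. The stems with 1 vowel (bar → kabarast, zaz → kazazast, rok → karokast) add ka- … -ast around the stem.
The other patterns: stems with 2 vowels add -ir; stems with 3 vowels add -ob.
So zep → kazepast.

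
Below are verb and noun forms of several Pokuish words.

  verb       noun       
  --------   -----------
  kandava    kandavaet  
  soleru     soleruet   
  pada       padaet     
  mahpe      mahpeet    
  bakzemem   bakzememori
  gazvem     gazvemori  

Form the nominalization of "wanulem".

wanulemori

mahpe and bakzemem both have last vowel 'e' yet inflect differently (mahpeet, bakzememori), so the last vowel is not what conditions the rule; whether the stem ends in a vowel or a consonant is.
"wanulem" ends in a consonant. The stems ending in a consonant (bakzemem → bakzememori, gazvem → gazvemori) add -ori.
The other pattern: stems ending in a vowel add -et.
So wanulem → wanulemori.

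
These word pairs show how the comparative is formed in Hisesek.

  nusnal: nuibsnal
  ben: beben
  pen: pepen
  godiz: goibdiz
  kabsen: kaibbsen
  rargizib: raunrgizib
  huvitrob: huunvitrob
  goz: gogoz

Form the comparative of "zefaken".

ben and kabsen both end in -n yet inflect differently (beben, kaibbsen), so the final letter is not what conditions the rule; the number of vowels is.
"zefaken" has 3 vowels. The stems with 3 vowels (rargizib → raunrgizib, huvitrob → huunvitrob) insert -un- after the first vowel.
So zefaken → zeunfaken.

zeunfaken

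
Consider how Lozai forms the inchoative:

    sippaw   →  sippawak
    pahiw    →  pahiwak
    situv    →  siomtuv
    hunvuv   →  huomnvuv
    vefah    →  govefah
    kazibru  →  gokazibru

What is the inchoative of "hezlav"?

sippaw and vefah both have last vowel 'a' yet inflect differently (sippawak, govefah), so the last vowel is not what conditions the rule; the final letter is.
"hezlav" ends in -v. The stems ending in -v (situv → siomtuv, hunvuv → huomnvuv) insert -om- after the first vowel.
The other patterns: stems ending in -w add -ak; stems ending in -h or -u add the prefix go-.
So hezlav → heomzlav.

heomzlav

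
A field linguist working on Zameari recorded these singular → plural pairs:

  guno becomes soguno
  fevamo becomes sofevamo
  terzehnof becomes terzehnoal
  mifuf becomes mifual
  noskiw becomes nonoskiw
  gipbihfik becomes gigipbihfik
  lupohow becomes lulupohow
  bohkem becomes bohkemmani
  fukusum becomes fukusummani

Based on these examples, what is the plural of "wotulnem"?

wotulnemmani

"wotulnem" ends in -m. The stems ending in -m (bohkem → bohkemmani, fukusum → fukusummani) double the final consonant and add -ani.
The other patterns: stems ending in -o add the prefix so-; stems ending in -f drop the final letter and add -al; stems ending in -k or -w repeat the first consonant+vowel as a prefix.
So wotulnem → wotulnemmani.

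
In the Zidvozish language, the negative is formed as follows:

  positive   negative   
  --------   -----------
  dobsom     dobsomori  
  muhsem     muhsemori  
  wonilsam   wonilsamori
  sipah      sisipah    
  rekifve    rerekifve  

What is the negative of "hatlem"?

"hatlem" ends in -m. The stems ending in -m (dobsom → dobsomori, muhsem → muhsemori, wonilsam → wonilsamori) add -ori.
The other pattern: stems ending in -e or -h repeat the first consonant+vowel as a prefix.
So hatlem → hatlemori.

hatlemori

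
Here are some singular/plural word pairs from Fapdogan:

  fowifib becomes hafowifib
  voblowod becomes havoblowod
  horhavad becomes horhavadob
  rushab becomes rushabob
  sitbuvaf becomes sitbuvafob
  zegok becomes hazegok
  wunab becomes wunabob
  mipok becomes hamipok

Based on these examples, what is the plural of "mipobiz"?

voblowod and horhavad both end in -d yet inflect differently (havoblowod, horhavadob), so the final letter is not what conditions the rule; the last vowel is.
"mipobiz" has last vowel 'i'. The one such stem in the data (fowifib → hafowifib) adds the prefix ha-, so the same rule applies.
So mipobiz → hamipobiz.

hamipobiz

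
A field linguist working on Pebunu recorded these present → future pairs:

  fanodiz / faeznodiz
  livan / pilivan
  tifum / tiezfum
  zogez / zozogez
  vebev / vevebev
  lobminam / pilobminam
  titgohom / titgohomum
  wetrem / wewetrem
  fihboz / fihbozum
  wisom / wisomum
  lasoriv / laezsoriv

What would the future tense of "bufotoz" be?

bufotozum

wetrem and wisom both end in -m yet inflect differently (wewetrem, wisomum), so the final letter is not what conditions the rule; the last vowel is.
"bufotoz" has last vowel 'o'. The stems whose last vowel is 'o' (wisom → wisomum, titgohom → titgohomum, fihboz → fihbozum) add -um.
The other patterns: stems whose last vowel is 'e' repeat the first consonant+vowel as a prefix; stems whose last vowel is 'a' add the prefix pi-; stems whose last vowel is 'i' or 'u' insert -ez- after the first vowel.
So bufotoz → bufotozum.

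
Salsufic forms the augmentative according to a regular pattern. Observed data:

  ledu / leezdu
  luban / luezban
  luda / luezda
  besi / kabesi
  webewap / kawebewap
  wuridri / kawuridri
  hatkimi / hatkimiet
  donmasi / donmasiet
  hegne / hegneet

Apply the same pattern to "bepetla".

besi and hatkimi both end in -i yet inflect differently (kabesi, hatkimiet), so the final letter is not what conditions the rule; the first letter is.
"bepetla" begins with b-. The one such stem in the data (besi → kabesi) adds the prefix ka-, so the same rule applies.
The other patterns: stems beginning with l- insert -ez- after the first vowel; stems beginning with d- or h- add -et.
So bepetla → kabepetla.

kabepetla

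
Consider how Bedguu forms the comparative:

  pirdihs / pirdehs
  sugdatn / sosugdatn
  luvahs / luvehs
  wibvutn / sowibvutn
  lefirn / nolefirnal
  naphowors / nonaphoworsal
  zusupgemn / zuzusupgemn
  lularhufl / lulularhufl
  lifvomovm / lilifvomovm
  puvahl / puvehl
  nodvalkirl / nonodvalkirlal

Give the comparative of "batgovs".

babatgovs

pirdihs and naphowors both end in -s yet inflect differently (pirdehs, nonaphoworsal), so the final letter is not what conditions the rule; the second-to-last letter is.
"batgovs" has second-to-last letter 'v'. The one such stem in the data (lifvomovm → lilifvomovm) repeats the first consonant+vowel as a prefix (as do lularhufl, zusupgemn), so the same rule applies.
So batgovs → babatgovs.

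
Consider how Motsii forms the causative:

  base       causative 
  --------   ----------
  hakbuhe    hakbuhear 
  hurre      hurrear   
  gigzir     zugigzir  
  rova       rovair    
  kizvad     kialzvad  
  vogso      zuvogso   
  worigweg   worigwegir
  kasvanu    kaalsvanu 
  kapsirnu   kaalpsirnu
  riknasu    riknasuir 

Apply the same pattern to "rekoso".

rekosoir

kasvanu and riknasu both end in -u yet inflect differently (kaalsvanu, riknasuir), so the final letter is not what conditions the rule; the first letter is.
"rekoso" begins with r-. The stems beginning with r- (rova → rovair, riknasu → riknasuir) add -ir.
The other patterns: stems beginning with h- add -ar; stems beginning with k- insert -al- after the first vowel; stems beginning with g- or v- add the prefix zu-.
So rekoso → rekosoir.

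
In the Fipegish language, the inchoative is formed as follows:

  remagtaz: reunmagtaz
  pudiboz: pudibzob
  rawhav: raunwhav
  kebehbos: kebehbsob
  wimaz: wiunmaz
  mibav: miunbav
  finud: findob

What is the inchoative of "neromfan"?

neunromfan

"neromfan" has last vowel 'a'. The stems whose last vowel is 'a' (wimaz → wiunmaz, rawhav → raunwhav, remagtaz → reunmagtaz) insert -un- after the first vowel.
So neromfan → neunromfan.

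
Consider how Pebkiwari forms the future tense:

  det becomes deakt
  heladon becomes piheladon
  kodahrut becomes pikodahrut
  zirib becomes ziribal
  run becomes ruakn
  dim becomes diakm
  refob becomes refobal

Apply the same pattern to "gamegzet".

det and kodahrut both end in -t yet inflect differently (deakt, pikodahrut), so the final letter is not what conditions the rule; the number of vowels is.
"gamegzet" has 3 vowels. The stems with 3 vowels (kodahrut → pikodahrut, heladon → piheladon) add the prefix pi-.
The other patterns: stems with 1 vowel insert -ak- after the first vowel; stems with 2 vowels add -al.
So gamegzet → pigamegzet.

pigamegzet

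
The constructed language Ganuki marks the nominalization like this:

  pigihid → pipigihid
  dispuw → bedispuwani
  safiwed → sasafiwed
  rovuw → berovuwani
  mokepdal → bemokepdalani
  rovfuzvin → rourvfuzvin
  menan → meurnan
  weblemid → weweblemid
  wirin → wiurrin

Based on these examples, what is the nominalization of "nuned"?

nununed

weblemid and wirin both have last vowel 'i' yet inflect differently (weweblemid, wiurrin), so the last vowel is not what conditions the rule; the final letter is.
"nuned" ends in -d. The stems ending in -d (weblemid → weweblemid, pigihid → pipigihid, safiwed → sasafiwed) repeat the first consonant+vowel as a prefix.
The other patterns: stems ending in -n insert -ur- after the first vowel; stems ending in -l or -w add be- … -ani around the stem.
So nuned → nununed.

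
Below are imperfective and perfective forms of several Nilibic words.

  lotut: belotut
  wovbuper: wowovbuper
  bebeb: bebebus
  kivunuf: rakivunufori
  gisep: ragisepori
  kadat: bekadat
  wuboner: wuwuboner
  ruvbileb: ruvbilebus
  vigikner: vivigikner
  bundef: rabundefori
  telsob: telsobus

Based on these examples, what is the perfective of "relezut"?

berelezut

wovbuper and bebeb both have last vowel 'e' yet inflect differently (wowovbuper, bebebus), so the last vowel is not what conditions the rule; the final letter is.
"relezut" ends in -t. The stems ending in -t (kadat → bekadat, lotut → belotut) add the prefix be-.
So relezut → berelezut.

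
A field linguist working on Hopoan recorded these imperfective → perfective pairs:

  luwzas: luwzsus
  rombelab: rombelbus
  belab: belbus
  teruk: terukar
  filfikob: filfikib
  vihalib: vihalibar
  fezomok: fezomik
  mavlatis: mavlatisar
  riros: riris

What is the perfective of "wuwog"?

luwzas and mavlatis both end in -s yet inflect differently (luwzsus, mavlatisar), so the final letter is not what conditions the rule; the last vowel is.
"wuwog" has last vowel 'o'. The stems whose last vowel is 'o' (riros → riris, fezomok → fezomik, filfikob → filfikib) change the last vowel to 'i'.
So wuwog → wuwig.

wuwig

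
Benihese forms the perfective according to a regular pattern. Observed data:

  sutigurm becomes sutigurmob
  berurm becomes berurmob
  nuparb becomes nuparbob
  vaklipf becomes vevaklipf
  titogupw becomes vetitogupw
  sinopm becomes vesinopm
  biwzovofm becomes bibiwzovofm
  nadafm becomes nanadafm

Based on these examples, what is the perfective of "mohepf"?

vemohepf

sutigurm and sinopm both end in -m yet inflect differently (sutigurmob, vesinopm), so the final letter is not what conditions the rule; the second-to-last letter is.
"mohepf" has second-to-last letter 'p'. The stems whose second-to-last letter is 'p' (vaklipf → vevaklipf, titogupw → vetitogupw, sinopm → vesinopm) add the prefix ve-.
The other patterns: stems whose second-to-last letter is 'r' add -ob; stems whose second-to-last letter is 'f' repeat the first consonant+vowel as a prefix.
So mohepf → vemohepf.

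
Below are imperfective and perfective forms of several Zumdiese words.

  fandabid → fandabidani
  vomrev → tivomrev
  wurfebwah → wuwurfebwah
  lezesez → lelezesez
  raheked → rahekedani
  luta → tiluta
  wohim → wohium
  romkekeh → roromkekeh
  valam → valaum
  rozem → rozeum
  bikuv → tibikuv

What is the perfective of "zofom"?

zofoum

rozem and lezesez both have last vowel 'e' yet inflect differently (rozeum, lelezesez), so the last vowel is not what conditions the rule; the final letter is.
"zofom" ends in -m. The stems ending in -m (valam → valaum, rozem → rozeum, wohim → wohium) drop the final letter and add -um.
So zofom → zofoum.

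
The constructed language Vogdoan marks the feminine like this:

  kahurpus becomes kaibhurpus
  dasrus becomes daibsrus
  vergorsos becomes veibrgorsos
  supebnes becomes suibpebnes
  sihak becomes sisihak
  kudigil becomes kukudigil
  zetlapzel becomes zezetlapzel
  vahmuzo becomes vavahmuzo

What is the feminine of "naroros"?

supebnes and zetlapzel both have last vowel 'e' yet inflect differently (suibpebnes, zezetlapzel), so the last vowel is not what conditions the rule; the final letter is.
"naroros" ends in -s. The stems ending in -s (kahurpus → kaibhurpus, dasrus → daibsrus, vergorsos → veibrgorsos) insert -ib- after the first vowel.
So naroros → naibroros.

naibroros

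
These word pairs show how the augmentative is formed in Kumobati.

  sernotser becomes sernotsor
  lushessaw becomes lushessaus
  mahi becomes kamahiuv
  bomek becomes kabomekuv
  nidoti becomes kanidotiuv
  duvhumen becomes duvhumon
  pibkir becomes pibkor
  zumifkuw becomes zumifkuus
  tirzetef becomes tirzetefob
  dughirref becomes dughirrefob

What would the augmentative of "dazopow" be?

tirzetef and bomek both have last vowel 'e' yet inflect differently (tirzetefob, kabomekuv), so the last vowel is not what conditions the rule; the final letter is.
"dazopow" ends in -w. The stems ending in -w (zumifkuw → zumifkuus, lushessaw → lushessaus) drop the final letter and add -us.
The other patterns: stems ending in -f add -ob; stems ending in -i or -k add ka- … -uv around the stem; stems ending in -n or -r change the last vowel to 'o'.
So dazopow → dazopous.

dazopous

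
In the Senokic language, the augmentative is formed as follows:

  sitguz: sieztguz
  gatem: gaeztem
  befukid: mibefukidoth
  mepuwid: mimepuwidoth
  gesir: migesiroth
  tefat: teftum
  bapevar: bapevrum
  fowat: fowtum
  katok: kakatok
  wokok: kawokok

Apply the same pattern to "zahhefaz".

zahhefzum

"zahhefaz" has last vowel 'a'. The stems whose last vowel is 'a' (tefat → teftum, bapevar → bapevrum, fowat → fowtum) delete the last vowel and add -um.
So zahhefaz → zahhefzum.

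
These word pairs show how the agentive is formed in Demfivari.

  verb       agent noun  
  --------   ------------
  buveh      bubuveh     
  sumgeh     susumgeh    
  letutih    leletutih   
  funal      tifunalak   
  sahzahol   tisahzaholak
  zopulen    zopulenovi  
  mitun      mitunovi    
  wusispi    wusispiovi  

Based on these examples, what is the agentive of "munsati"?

munsatiovi

buveh and zopulen both have last vowel 'e' yet inflect differently (bubuveh, zopulenovi), so the last vowel is not what conditions the rule; the final letter is.
"munsati" ends in -i. The one such stem in the data (wusispi → wusispiovi) adds -ovi, so the same rule applies.
So munsati → munsatiovi.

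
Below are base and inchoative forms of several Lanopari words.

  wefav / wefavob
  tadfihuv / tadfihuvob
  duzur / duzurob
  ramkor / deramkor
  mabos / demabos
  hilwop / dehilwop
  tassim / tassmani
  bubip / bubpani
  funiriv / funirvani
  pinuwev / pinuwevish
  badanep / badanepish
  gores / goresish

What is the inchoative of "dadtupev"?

dadtupevish

duzur and ramkor both end in -r yet inflect differently (duzurob, deramkor), so the final letter is not what conditions the rule; the last vowel is.
"dadtupev" has last vowel 'e'. The stems whose last vowel is 'e' (pinuwev → pinuwevish, badanep → badanepish, gores → goresish) add -ish.
The other patterns: stems whose last vowel is 'a' or 'u' add -ob; stems whose last vowel is 'o' add the prefix de-; stems whose last vowel is 'i' delete the last vowel and add -ani.
So dadtupev → dadtupevish.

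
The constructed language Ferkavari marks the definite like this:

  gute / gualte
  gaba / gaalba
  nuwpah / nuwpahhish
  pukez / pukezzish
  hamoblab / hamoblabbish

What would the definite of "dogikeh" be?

pukez and gute both have last vowel 'e' yet inflect differently (pukezzish, gualte), so the last vowel is not what conditions the rule; whether the stem ends in a vowel or a consonant is.
"dogikeh" ends in a consonant. The stems ending in a consonant (pukez → pukezzish, nuwpah → nuwpahhish, hamoblab → hamoblabbish) double the final consonant and add -ish.
So dogikeh → dogikehhish.

dogikehhish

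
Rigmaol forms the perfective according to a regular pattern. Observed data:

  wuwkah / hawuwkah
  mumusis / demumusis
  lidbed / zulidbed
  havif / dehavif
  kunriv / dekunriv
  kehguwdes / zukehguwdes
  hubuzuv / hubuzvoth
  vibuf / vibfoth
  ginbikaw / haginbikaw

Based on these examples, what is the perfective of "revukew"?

zurevukew

"revukew" has last vowel 'e'. The stems whose last vowel is 'e' (lidbed → zulidbed, kehguwdes → zukehguwdes) add the prefix zu-.
So revukew → zurevukew.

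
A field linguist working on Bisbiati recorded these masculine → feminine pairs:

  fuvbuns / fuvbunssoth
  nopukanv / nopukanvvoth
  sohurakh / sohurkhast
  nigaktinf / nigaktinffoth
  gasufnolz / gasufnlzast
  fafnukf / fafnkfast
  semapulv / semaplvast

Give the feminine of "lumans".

nopukanv and semapulv both end in -v yet inflect differently (nopukanvvoth, semaplvast), so the final letter is not what conditions the rule; the second-to-last letter is.
"lumans" has second-to-last letter 'n'. The stems whose second-to-last letter is 'n' (nigaktinf → nigaktinffoth, nopukanv → nopukanvvoth, fuvbuns → fuvbunssoth) double the final consonant and add -oth.
So lumans → lumanssoth.

lumanssoth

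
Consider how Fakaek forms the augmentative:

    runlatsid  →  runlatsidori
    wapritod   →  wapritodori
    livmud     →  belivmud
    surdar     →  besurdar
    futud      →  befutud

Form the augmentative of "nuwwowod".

"nuwwowod" has 3 vowels. The stems with 3 vowels (runlatsid → runlatsidori, wapritod → wapritodori) add -ori.
The other pattern: stems with 2 vowels add the prefix be-.
So nuwwowod → nuwwowodori.

nuwwowodori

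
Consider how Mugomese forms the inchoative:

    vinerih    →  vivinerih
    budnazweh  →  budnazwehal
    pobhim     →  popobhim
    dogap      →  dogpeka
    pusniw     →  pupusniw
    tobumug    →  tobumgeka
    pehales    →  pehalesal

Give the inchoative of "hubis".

huhubis

vinerih and budnazweh both end in -h yet inflect differently (vivinerih, budnazwehal), so the final letter is not what conditions the rule; the last vowel is.
"hubis" has last vowel 'i'. The stems whose last vowel is 'i' (pusniw → pupusniw, vinerih → vivinerih, pobhim → popobhim) repeat the first consonant+vowel as a prefix.
The other patterns: stems whose last vowel is 'e' add -al; stems whose last vowel is 'a' or 'u' delete the last vowel and add -eka.
So hubis → huhubis.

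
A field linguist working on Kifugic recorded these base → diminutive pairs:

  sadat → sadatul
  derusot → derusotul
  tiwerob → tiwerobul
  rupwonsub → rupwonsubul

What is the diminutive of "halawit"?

halawitul

Every pair shown (sadat → sadatul, derusot → derusotul, tiwerob → tiwerobul, …) follows the same rule: add -ul.
So halawit → halawitul.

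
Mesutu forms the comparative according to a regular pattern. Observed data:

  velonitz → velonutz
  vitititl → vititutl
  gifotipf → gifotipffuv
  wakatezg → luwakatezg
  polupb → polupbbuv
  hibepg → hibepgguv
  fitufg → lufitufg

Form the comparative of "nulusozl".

hibepg and wakatezg both end in -g yet inflect differently (hibepgguv, luwakatezg), so the final letter is not what conditions the rule; the second-to-last letter is.
"nulusozl" has second-to-last letter 'z'. The one such stem in the data (wakatezg → luwakatezg) adds the prefix lu-, so the same rule applies.
So nulusozl → lunulusozl.

lunulusozl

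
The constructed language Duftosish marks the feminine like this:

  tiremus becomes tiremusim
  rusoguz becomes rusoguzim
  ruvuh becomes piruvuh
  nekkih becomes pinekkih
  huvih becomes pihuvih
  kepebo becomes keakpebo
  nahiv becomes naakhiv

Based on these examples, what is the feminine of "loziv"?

loakziv

"loziv" ends in -v. The one such stem in the data (nahiv → naakhiv) inserts -ak- after the first vowel (as does kepebo), so the same rule applies.
So loziv → loakziv.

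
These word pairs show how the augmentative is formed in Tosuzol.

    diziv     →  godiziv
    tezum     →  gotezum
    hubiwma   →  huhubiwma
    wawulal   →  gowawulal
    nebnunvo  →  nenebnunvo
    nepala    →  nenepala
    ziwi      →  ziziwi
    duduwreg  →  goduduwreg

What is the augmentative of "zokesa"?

diziv and ziwi both have last vowel 'i' yet inflect differently (godiziv, ziziwi), so the last vowel is not what conditions the rule; whether the stem ends in a vowel or a consonant is.
"zokesa" ends in a vowel. The stems ending in a vowel (ziwi → ziziwi, hubiwma → huhubiwma, nepala → nenepala) repeat the first consonant+vowel as a prefix.
The other pattern: stems ending in a consonant add the prefix go-.
So zokesa → zozokesa.

zozokesa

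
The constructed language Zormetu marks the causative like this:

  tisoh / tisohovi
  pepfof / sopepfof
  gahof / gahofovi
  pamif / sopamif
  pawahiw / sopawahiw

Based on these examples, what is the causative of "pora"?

sopora

pepfof and gahof both end in -f yet inflect differently (sopepfof, gahofovi), so the final letter is not what conditions the rule; the first letter is.
"pora" begins with p-. The stems beginning with p- (pawahiw → sopawahiw, pepfof → sopepfof, pamif → sopamif) add the prefix so-.
So pora → sopora.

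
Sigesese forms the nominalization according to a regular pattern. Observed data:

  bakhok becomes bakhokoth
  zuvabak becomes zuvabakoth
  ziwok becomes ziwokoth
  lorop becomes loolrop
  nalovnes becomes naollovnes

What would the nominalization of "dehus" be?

bakhok and lorop both have last vowel 'o' yet inflect differently (bakhokoth, loolrop), so the last vowel is not what conditions the rule; the final letter is.
"dehus" ends in -s. The one such stem in the data (nalovnes → naollovnes) inserts -ol- after the first vowel (as does lorop), so the same rule applies.
So dehus → deolhus.

deolhus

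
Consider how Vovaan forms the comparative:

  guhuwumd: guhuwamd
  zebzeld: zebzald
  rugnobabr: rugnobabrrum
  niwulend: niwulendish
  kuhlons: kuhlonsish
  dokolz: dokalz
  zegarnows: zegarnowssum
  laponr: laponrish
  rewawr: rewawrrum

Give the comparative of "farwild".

farwald

laponr and rugnobabr both end in -r yet inflect differently (laponrish, rugnobabrrum), so the final letter is not what conditions the rule; the second-to-last letter is.
"farwild" has second-to-last letter 'l'. The stems whose second-to-last letter is 'l' (zebzeld → zebzald, dokolz → dokalz) change the last vowel to 'a'.
So farwild → farwald.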